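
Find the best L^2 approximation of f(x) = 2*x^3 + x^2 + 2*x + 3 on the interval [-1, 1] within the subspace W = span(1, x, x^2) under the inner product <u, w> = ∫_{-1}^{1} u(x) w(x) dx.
g(x) = x^2 + 16*x/5 + 3

The best approximation g ∈ W is the orthogonal projection of f onto W. Writing g = a_0 + a_1 x + a_2 x^2, the coefficients solve the normal equations G · a = b where
  G_{ij} = <φ_i, φ_j> and b_i = <f, φ_i>, with φ_0 = 1, φ_1 = x, φ_2 = x^2.
G =
  [2, 0, 2/3]
  [0, 2/3, 0]
  [2/3, 0, 2/5],
b = (20/3, 32/15, 12/5).
Solving gives a_0 = 3, a_1 = 16/5, a_2 = 1, so
  g(x) = x^2 + 16*x/5 + 3.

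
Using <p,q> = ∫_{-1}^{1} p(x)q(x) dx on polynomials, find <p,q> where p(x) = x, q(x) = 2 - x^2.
<p,q> = 0

Expand the product: p(x)·q(x) = -x^3 + 2*x.
∫_{-1}^{1} of each monomial x^k gives [2/(k+1) if k even, 0 if k odd]. Integrating term-by-term (or equivalently evaluating the antiderivative F(x) = -x^4/4 + x^2 at the endpoints):
  F(1) − F(−1) = 3/4 − (3/4) = 0.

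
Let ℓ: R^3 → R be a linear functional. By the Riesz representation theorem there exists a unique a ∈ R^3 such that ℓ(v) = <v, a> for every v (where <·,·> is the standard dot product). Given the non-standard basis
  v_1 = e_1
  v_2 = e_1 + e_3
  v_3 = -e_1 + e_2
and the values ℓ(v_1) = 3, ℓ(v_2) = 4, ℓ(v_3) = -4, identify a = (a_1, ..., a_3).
a = (3, -1, 1)

Write a = (a_1, ..., a_3) in the standard basis. For each basis vector v_i, ℓ(v_i) = <v_i, a> is a linear equation in the a_j's. Collect the n equations into a matrix system V a = ℓ, where row i of V is v_i (expressed in the standard basis). Since V is invertible (lower-triangular with 1s on the diagonal, up to permutation), solve by back-substitution:
  V =
[[1, 0, 0],
 [1, 0, 1],
 [-1, 1, 0]]
  V a = (3, 4, -4)
Solving gives a = (3, -1, 1).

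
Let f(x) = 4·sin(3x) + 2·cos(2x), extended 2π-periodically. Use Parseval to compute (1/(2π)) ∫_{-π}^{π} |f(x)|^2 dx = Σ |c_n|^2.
Σ |c_n|^2 = 10

Expand |f|^2 and use orthogonality of {sin(nx), cos(mx)} on [-π, π]:
  ∫_{-π}^{π} sin(nx)^2 dx = π, ∫ cos(mx)^2 dx = π, and cross terms integrate to 0.
So ∫_{-π}^{π} f(x)^2 dx = 4^2 · π + 2^2 · π = (16 + 4)π.
Divide by 2π: (16 + 4)/2 = 10.
By Parseval, this equals Σ |c_n|^2.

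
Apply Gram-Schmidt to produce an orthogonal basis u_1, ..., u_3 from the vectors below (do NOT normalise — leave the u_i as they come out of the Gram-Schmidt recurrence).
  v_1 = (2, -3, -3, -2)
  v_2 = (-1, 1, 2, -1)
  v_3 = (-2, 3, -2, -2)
Orthogonal basis:
  u_1 = (2, -3, -3, -2)
  u_2 = (-4/13, -1/26, 25/26, -22/13)
  u_3 = (-163/101, 270/101, -286/101, -139/101)

Apply the Gram-Schmidt recurrence
  u_1 = v_1
  u_i = v_i − Σ_{j<i} ((v_i · u_j) / (u_j · u_j)) · u_j.

Step by step this gives:
  u_1 = (2, -3, -3, -2)
  u_2 = (-4/13, -1/26, 25/26, -22/13)
  u_3 = (-163/101, 270/101, -286/101, -139/101)

Orthogonality check:
  u_2 · u_1 = 0 (should be 0)
  u_3 · u_1 = 0 (should be 0)
  u_3 · u_2 = 0 (should be 0)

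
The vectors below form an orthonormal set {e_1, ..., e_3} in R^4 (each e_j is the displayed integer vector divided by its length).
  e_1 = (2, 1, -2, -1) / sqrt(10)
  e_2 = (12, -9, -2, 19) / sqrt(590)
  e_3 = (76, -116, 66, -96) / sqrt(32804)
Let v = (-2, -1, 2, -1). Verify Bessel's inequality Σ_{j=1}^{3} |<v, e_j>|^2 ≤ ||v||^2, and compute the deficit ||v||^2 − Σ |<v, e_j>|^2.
Σ |<v, e_j>|^2 = 1386/139; ||v||^2 = 10; deficit = 4/139

Write each e_j = u_j / sqrt(<u_j, u_j>) where u_j is the displayed integer vector. Then <v, e_j> = <v, u_j> / sqrt(<u_j, u_j>), so |<v, e_j>|^2 = <v, u_j>^2 / <u_j, u_j>.
Coefficients: <v, e_1> = -8/sqrt(10), <v, e_2> = -38/sqrt(590), <v, e_3> = 192/sqrt(32804).
Square and sum: Σ |<v, e_j>|^2 = 1386/139.
Compute ||v||^2 = v·v = 10.
Deficit = 10 − 1386/139 = 4/139 ≥ 0, confirming Bessel's inequality. (The deficit equals ||v − Σ <v,e_j> e_j||^2, the squared distance from v to span{e_j}.)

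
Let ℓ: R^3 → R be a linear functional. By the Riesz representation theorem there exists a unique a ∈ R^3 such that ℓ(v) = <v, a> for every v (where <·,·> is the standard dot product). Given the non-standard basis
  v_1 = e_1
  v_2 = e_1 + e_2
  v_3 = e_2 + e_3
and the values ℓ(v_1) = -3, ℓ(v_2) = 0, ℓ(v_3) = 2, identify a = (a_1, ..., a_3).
a = (-3, 3, -1)

Write a = (a_1, ..., a_3) in the standard basis. For each basis vector v_i, ℓ(v_i) = <v_i, a> is a linear equation in the a_j's. Collect the n equations into a matrix system V a = ℓ, where row i of V is v_i (expressed in the standard basis). Since V is invertible (lower-triangular with 1s on the diagonal, up to permutation), solve by back-substitution:
  V =
[[1, 0, 0],
 [1, 1, 0],
 [0, 1, 1]]
  V a = (-3, 0, 2)
Solving gives a = (-3, 3, -1).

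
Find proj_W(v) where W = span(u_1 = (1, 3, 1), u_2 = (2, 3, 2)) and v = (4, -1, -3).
proj_W(v) = (1/2, -1, 1/2)

Set up U = [u_1 | ... | u_2] ∈ R^(3×2). The projector onto W = col(U) is P = U (U^T U)^(-1) U^T.
Compute U^T U =
  [11, 13]
  [13, 17],
and U^T v = (-2, -1).
Solve U^T U · c = U^T v for the coefficients: c = (-7/6, 5/6). The projection is proj_W(v) = U c.
Check: (v - proj_W(v)) · u_1 = 0  (should be 0).
Check: (v - proj_W(v)) · u_2 = 0  (should be 0).
Result: proj_W(v) = (1/2, -1, 1/2).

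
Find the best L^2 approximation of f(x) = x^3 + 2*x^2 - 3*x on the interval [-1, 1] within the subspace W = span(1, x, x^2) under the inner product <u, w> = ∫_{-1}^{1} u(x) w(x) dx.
g(x) = 2*x^2 - 12*x/5

The best approximation g ∈ W is the orthogonal projection of f onto W. Writing g = a_0 + a_1 x + a_2 x^2, the coefficients solve the normal equations G · a = b where
  G_{ij} = <φ_i, φ_j> and b_i = <f, φ_i>, with φ_0 = 1, φ_1 = x, φ_2 = x^2.
G =
  [2, 0, 2/3]
  [0, 2/3, 0]
  [2/3, 0, 2/5],
b = (4/3, -8/5, 4/5).
Solving gives a_0 = 0, a_1 = -12/5, a_2 = 2, so
  g(x) = 2*x^2 - 12*x/5.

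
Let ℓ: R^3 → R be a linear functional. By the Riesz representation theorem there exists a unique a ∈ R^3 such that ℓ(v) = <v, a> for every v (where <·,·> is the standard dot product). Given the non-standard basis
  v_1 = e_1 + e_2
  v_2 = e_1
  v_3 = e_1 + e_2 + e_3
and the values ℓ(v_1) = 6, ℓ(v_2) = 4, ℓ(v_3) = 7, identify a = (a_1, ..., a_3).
a = (4, 2, 1)

Write a = (a_1, ..., a_3) in the standard basis. For each basis vector v_i, ℓ(v_i) = <v_i, a> is a linear equation in the a_j's. Collect the n equations into a matrix system V a = ℓ, where row i of V is v_i (expressed in the standard basis). Since V is invertible (lower-triangular with 1s on the diagonal, up to permutation), solve by back-substitution:
  V =
[[1, 1, 0],
 [1, 0, 0],
 [1, 1, 1]]
  V a = (6, 4, 7)
Solving gives a = (4, 2, 1).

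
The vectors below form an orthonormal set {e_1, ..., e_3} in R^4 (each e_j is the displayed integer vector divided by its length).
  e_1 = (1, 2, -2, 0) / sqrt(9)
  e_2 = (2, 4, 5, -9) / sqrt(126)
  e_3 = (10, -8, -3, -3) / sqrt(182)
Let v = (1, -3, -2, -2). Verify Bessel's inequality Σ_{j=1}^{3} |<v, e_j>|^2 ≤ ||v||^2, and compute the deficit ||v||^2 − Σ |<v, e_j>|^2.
Σ |<v, e_j>|^2 = 153/13; ||v||^2 = 18; deficit = 81/13

Write each e_j = u_j / sqrt(<u_j, u_j>) where u_j is the displayed integer vector. Then <v, e_j> = <v, u_j> / sqrt(<u_j, u_j>), so |<v, e_j>|^2 = <v, u_j>^2 / <u_j, u_j>.
Coefficients: <v, e_1> = -1/sqrt(9), <v, e_2> = -2/sqrt(126), <v, e_3> = 46/sqrt(182).
Square and sum: Σ |<v, e_j>|^2 = 153/13.
Compute ||v||^2 = v·v = 18.
Deficit = 18 − 153/13 = 81/13 ≥ 0, confirming Bessel's inequality. (The deficit equals ||v − Σ <v,e_j> e_j||^2, the squared distance from v to span{e_j}.)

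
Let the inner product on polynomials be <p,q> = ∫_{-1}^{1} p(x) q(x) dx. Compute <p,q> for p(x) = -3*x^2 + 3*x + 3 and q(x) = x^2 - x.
<p,q> = -6/5

Expand the product: p(x)·q(x) = -3*x^4 + 6*x^3 - 3*x.
∫_{-1}^{1} of each monomial x^k gives [2/(k+1) if k even, 0 if k odd]. Integrating term-by-term (or equivalently evaluating the antiderivative F(x) = -3*x^5/5 + 3*x^4/2 - 3*x^2/2 at the endpoints):
  F(1) − F(−1) = -3/5 − (3/5) = -6/5.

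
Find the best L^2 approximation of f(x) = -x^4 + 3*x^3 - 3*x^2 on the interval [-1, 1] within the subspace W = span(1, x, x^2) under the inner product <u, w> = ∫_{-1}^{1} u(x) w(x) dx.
g(x) = -27*x^2/7 + 9*x/5 + 3/35

The best approximation g ∈ W is the orthogonal projection of f onto W. Writing g = a_0 + a_1 x + a_2 x^2, the coefficients solve the normal equations G · a = b where
  G_{ij} = <φ_i, φ_j> and b_i = <f, φ_i>, with φ_0 = 1, φ_1 = x, φ_2 = x^2.
G =
  [2, 0, 2/3]
  [0, 2/3, 0]
  [2/3, 0, 2/5],
b = (-12/5, 6/5, -52/35).
Solving gives a_0 = 3/35, a_1 = 9/5, a_2 = -27/7, so
  g(x) = -27*x^2/7 + 9*x/5 + 3/35.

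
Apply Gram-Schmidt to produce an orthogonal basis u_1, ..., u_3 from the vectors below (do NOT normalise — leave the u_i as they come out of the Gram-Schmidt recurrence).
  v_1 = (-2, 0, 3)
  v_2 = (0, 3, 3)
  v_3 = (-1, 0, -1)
Orthogonal basis:
  u_1 = (-2, 0, 3)
  u_2 = (18/13, 3, 12/13)
  u_3 = (-15/17, 10/17, -10/17)

Apply the Gram-Schmidt recurrence
  u_1 = v_1
  u_i = v_i − Σ_{j<i} ((v_i · u_j) / (u_j · u_j)) · u_j.

Step by step this gives:
  u_1 = (-2, 0, 3)
  u_2 = (18/13, 3, 12/13)
  u_3 = (-15/17, 10/17, -10/17)

Orthogonality check:
  u_2 · u_1 = 0 (should be 0)
  u_3 · u_1 = 0 (should be 0)
  u_3 · u_2 = 0 (should be 0)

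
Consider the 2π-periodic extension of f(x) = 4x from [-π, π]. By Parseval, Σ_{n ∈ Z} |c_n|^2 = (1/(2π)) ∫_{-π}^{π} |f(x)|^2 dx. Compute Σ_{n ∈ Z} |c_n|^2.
Σ |c_n|^2 = 16π^2/3

Expand and integrate term by term over [-π, π]:
  ∫ (4x)^2 dx = 16·(2π^3/3); ∫ 2·4·(0)·x dx = 0 (odd integrand); ∫ 0^2 dx = 0·2π.
So (1/(2π)) ∫_{-π}^{π} (4x)^2 dx = 16π^2/3 + 0 = 16π^2/3.
Parseval ⇒ Σ |c_n|^2 = 16π^2/3.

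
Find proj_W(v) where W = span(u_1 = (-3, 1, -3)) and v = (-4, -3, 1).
proj_W(v) = (-18/19, 6/19, -18/19)

Set up U = [u_1 | ... | u_1] ∈ R^(3×1). The projector onto W = col(U) is P = U (U^T U)^(-1) U^T.
Compute U^T U =
  [19],
and U^T v = (6).
Solve U^T U · c = U^T v for the coefficients: c = (6/19). The projection is proj_W(v) = U c.
Check: (v - proj_W(v)) · u_1 = 0  (should be 0).
Result: proj_W(v) = (-18/19, 6/19, -18/19).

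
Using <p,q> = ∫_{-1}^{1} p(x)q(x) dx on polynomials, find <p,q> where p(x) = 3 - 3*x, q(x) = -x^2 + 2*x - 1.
<p,q> = -12

Expand the product: p(x)·q(x) = 3*x^3 - 9*x^2 + 9*x - 3.
∫_{-1}^{1} of each monomial x^k gives [2/(k+1) if k even, 0 if k odd]. Integrating term-by-term (or equivalently evaluating the antiderivative F(x) = 3*x^4/4 - 3*x^3 + 9*x^2/2 - 3*x at the endpoints):
  F(1) − F(−1) = -3/4 − (45/4) = -12.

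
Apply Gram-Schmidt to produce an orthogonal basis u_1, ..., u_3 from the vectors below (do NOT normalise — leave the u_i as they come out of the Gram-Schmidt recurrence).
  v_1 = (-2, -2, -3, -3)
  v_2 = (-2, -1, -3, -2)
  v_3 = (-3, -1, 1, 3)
Orthogonal basis:
  u_1 = (-2, -2, -3, -3)
  u_2 = (-5/13, 8/13, -15/26, 11/26)
  u_3 = (-77/27, -55/27, 11/9, 55/27)

Apply the Gram-Schmidt recurrence
  u_1 = v_1
  u_i = v_i − Σ_{j<i} ((v_i · u_j) / (u_j · u_j)) · u_j.

Step by step this gives:
  u_1 = (-2, -2, -3, -3)
  u_2 = (-5/13, 8/13, -15/26, 11/26)
  u_3 = (-77/27, -55/27, 11/9, 55/27)

Orthogonality check:
  u_2 · u_1 = 0 (should be 0)
  u_3 · u_1 = 0 (should be 0)
  u_3 · u_2 = 0 (should be 0)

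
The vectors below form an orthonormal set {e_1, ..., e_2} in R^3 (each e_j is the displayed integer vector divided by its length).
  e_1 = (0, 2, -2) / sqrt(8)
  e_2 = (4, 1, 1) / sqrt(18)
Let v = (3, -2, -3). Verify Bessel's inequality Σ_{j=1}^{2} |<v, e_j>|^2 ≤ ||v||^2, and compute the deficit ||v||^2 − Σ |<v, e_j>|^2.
Σ |<v, e_j>|^2 = 29/9; ||v||^2 = 22; deficit = 169/9

Write each e_j = u_j / sqrt(<u_j, u_j>) where u_j is the displayed integer vector. Then <v, e_j> = <v, u_j> / sqrt(<u_j, u_j>), so |<v, e_j>|^2 = <v, u_j>^2 / <u_j, u_j>.
Coefficients: <v, e_1> = 2/sqrt(8), <v, e_2> = 7/sqrt(18).
Square and sum: Σ |<v, e_j>|^2 = 29/9.
Compute ||v||^2 = v·v = 22.
Deficit = 22 − 29/9 = 169/9 ≥ 0, confirming Bessel's inequality. (The deficit equals ||v − Σ <v,e_j> e_j||^2, the squared distance from v to span{e_j}.)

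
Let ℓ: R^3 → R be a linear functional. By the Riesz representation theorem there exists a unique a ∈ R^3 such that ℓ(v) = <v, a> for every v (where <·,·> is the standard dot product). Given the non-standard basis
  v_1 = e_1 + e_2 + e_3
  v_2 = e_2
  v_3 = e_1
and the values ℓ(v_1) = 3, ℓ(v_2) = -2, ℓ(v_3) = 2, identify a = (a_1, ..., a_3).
a = (2, -2, 3)

Write a = (a_1, ..., a_3) in the standard basis. For each basis vector v_i, ℓ(v_i) = <v_i, a> is a linear equation in the a_j's. Collect the n equations into a matrix system V a = ℓ, where row i of V is v_i (expressed in the standard basis). Since V is invertible (lower-triangular with 1s on the diagonal, up to permutation), solve by back-substitution:
  V =
[[1, 1, 1],
 [0, 1, 0],
 [1, 0, 0]]
  V a = (3, -2, 2)
Solving gives a = (2, -2, 3).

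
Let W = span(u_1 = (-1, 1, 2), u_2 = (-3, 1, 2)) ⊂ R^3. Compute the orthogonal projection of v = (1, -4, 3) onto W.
proj_W(v) = (1, 2/5, 4/5)

Set up U = [u_1 | ... | u_2] ∈ R^(3×2). The projector onto W = col(U) is P = U (U^T U)^(-1) U^T.
Compute U^T U =
  [6, 8]
  [8, 14],
and U^T v = (1, -1).
Solve U^T U · c = U^T v for the coefficients: c = (11/10, -7/10). The projection is proj_W(v) = U c.
Check: (v - proj_W(v)) · u_1 = 0  (should be 0).
Check: (v - proj_W(v)) · u_2 = 0  (should be 0).
Result: proj_W(v) = (1, 2/5, 4/5).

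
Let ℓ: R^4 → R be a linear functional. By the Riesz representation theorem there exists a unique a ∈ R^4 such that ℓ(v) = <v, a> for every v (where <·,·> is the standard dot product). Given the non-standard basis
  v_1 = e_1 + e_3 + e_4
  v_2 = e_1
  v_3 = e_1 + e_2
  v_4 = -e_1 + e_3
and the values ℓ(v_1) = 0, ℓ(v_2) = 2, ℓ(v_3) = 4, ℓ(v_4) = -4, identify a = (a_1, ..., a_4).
a = (2, 2, -2, 0)

Write a = (a_1, ..., a_4) in the standard basis. For each basis vector v_i, ℓ(v_i) = <v_i, a> is a linear equation in the a_j's. Collect the n equations into a matrix system V a = ℓ, where row i of V is v_i (expressed in the standard basis). Since V is invertible (lower-triangular with 1s on the diagonal, up to permutation), solve by back-substitution:
  V =
[[1, 0, 1, 1],
 [1, 0, 0, 0],
 [1, 1, 0, 0],
 [-1, 0, 1, 0]]
  V a = (0, 2, 4, -4)
Solving gives a = (2, 2, -2, 0).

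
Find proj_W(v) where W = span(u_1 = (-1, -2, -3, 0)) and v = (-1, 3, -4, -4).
proj_W(v) = (-1/2, -1, -3/2, 0)

Set up U = [u_1 | ... | u_1] ∈ R^(4×1). The projector onto W = col(U) is P = U (U^T U)^(-1) U^T.
Compute U^T U =
  [14],
and U^T v = (7).
Solve U^T U · c = U^T v for the coefficients: c = (1/2). The projection is proj_W(v) = U c.
Check: (v - proj_W(v)) · u_1 = 0  (should be 0).
Result: proj_W(v) = (-1/2, -1, -3/2, 0).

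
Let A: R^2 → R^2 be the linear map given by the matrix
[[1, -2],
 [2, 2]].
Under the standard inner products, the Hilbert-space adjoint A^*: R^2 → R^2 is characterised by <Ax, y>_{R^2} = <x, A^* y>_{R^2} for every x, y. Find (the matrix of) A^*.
A^* = A^T =
[[1, 2],
 [-2, 2]]

For real matrices with standard dot products, the defining identity <Ax, y> = <x, A^* y> gives (Ax)^T y = x^T (A^*) y, i.e. x^T A^T y = x^T (A^*) y. Since this holds for all x, y, we must have A^* = A^T. Therefore
A^* =
[[1, 2],
 [-2, 2]].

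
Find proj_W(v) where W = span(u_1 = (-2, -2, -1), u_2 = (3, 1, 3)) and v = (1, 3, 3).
proj_W(v) = (13/5, 51/25, 43/25)

Set up U = [u_1 | ... | u_2] ∈ R^(3×2). The projector onto W = col(U) is P = U (U^T U)^(-1) U^T.
Compute U^T U =
  [9, -11]
  [-11, 19],
and U^T v = (-11, 15).
Solve U^T U · c = U^T v for the coefficients: c = (-22/25, 7/25). The projection is proj_W(v) = U c.
Check: (v - proj_W(v)) · u_1 = 0  (should be 0).
Check: (v - proj_W(v)) · u_2 = 0  (should be 0).
Result: proj_W(v) = (13/5, 51/25, 43/25).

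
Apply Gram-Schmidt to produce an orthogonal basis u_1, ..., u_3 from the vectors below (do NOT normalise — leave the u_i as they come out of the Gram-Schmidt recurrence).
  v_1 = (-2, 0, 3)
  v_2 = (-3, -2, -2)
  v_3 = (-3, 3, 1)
Orthogonal basis:
  u_1 = (-2, 0, 3)
  u_2 = (-3, -2, -2)
  u_3 = (-318/221, 53/17, -212/221)

Apply the Gram-Schmidt recurrence
  u_1 = v_1
  u_i = v_i − Σ_{j<i} ((v_i · u_j) / (u_j · u_j)) · u_j.

Step by step this gives:
  u_1 = (-2, 0, 3)
  u_2 = (-3, -2, -2)
  u_3 = (-318/221, 53/17, -212/221)

Orthogonality check:
  u_2 · u_1 = 0 (should be 0)
  u_3 · u_1 = 0 (should be 0)
  u_3 · u_2 = 0 (should be 0)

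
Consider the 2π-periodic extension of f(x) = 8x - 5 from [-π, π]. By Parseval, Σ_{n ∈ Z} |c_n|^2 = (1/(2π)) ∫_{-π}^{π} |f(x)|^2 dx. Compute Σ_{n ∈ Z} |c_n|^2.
Σ |c_n|^2 = 64π^2/3 + 25

Expand and integrate term by term over [-π, π]:
  ∫ (8x)^2 dx = 64·(2π^3/3); ∫ 2·8·(-5)·x dx = 0 (odd integrand); ∫ (-5)^2 dx = 25·2π.
So (1/(2π)) ∫_{-π}^{π} (8x - 5)^2 dx = 64π^2/3 + 25 = 64π^2/3 + 25.
Parseval ⇒ Σ |c_n|^2 = 64π^2/3 + 25.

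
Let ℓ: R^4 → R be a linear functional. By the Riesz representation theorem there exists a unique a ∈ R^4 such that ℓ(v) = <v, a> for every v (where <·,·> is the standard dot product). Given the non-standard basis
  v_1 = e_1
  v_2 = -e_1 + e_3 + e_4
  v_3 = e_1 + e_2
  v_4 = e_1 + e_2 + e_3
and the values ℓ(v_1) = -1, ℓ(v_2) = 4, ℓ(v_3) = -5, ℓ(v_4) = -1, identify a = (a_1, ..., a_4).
a = (-1, -4, 4, -1)

Write a = (a_1, ..., a_4) in the standard basis. For each basis vector v_i, ℓ(v_i) = <v_i, a> is a linear equation in the a_j's. Collect the n equations into a matrix system V a = ℓ, where row i of V is v_i (expressed in the standard basis). Since V is invertible (lower-triangular with 1s on the diagonal, up to permutation), solve by back-substitution:
  V =
[[1, 0, 0, 0],
 [-1, 0, 1, 1],
 [1, 1, 0, 0],
 [1, 1, 1, 0]]
  V a = (-1, 4, -5, -1)
Solving gives a = (-1, -4, 4, -1).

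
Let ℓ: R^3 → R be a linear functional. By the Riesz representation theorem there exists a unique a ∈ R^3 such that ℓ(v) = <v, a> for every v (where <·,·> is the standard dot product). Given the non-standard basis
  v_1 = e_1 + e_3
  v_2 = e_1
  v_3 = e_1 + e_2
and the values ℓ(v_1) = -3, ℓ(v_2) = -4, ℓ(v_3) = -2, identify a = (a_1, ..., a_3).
a = (-4, 2, 1)

Write a = (a_1, ..., a_3) in the standard basis. For each basis vector v_i, ℓ(v_i) = <v_i, a> is a linear equation in the a_j's. Collect the n equations into a matrix system V a = ℓ, where row i of V is v_i (expressed in the standard basis). Since V is invertible (lower-triangular with 1s on the diagonal, up to permutation), solve by back-substitution:
  V =
[[1, 0, 1],
 [1, 0, 0],
 [1, 1, 0]]
  V a = (-3, -4, -2)
Solving gives a = (-4, 2, 1).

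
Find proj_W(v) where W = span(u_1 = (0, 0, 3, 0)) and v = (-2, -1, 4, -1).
proj_W(v) = (0, 0, 4, 0)

Set up U = [u_1 | ... | u_1] ∈ R^(4×1). The projector onto W = col(U) is P = U (U^T U)^(-1) U^T.
Compute U^T U =
  [9],
and U^T v = (12).
Solve U^T U · c = U^T v for the coefficients: c = (4/3). The projection is proj_W(v) = U c.
Check: (v - proj_W(v)) · u_1 = 0  (should be 0).
Result: proj_W(v) = (0, 0, 4, 0).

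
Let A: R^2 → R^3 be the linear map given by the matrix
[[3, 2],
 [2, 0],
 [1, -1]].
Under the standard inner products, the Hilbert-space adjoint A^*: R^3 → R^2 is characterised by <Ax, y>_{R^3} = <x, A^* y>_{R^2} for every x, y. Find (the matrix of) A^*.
A^* = A^T =
[[3, 2, 1],
 [2, 0, -1]]

For real matrices with standard dot products, the defining identity <Ax, y> = <x, A^* y> gives (Ax)^T y = x^T (A^*) y, i.e. x^T A^T y = x^T (A^*) y. Since this holds for all x, y, we must have A^* = A^T. Therefore
A^* =
[[3, 2, 1],
 [2, 0, -1]].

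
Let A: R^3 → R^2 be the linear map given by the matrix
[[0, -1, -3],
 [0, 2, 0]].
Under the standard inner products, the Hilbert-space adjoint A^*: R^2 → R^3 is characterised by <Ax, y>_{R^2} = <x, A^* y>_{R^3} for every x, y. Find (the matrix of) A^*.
A^* = A^T =
[[0, 0],
 [-1, 2],
 [-3, 0]]

For real matrices with standard dot products, the defining identity <Ax, y> = <x, A^* y> gives (Ax)^T y = x^T (A^*) y, i.e. x^T A^T y = x^T (A^*) y. Since this holds for all x, y, we must have A^* = A^T. Therefore
A^* =
[[0, 0],
 [-1, 2],
 [-3, 0]].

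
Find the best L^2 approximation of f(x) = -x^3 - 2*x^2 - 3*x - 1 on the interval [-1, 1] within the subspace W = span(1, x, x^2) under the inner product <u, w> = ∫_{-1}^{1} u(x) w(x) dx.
g(x) = -2*x^2 - 18*x/5 - 1

The best approximation g ∈ W is the orthogonal projection of f onto W. Writing g = a_0 + a_1 x + a_2 x^2, the coefficients solve the normal equations G · a = b where
  G_{ij} = <φ_i, φ_j> and b_i = <f, φ_i>, with φ_0 = 1, φ_1 = x, φ_2 = x^2.
G =
  [2, 0, 2/3]
  [0, 2/3, 0]
  [2/3, 0, 2/5],
b = (-10/3, -12/5, -22/15).
Solving gives a_0 = -1, a_1 = -18/5, a_2 = -2, so
  g(x) = -2*x^2 - 18*x/5 - 1.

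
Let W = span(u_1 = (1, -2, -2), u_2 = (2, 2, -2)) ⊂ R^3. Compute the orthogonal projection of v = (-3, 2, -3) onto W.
proj_W(v) = (7/13, 29/26, -9/26)

Set up U = [u_1 | ... | u_2] ∈ R^(3×2). The projector onto W = col(U) is P = U (U^T U)^(-1) U^T.
Compute U^T U =
  [9, 2]
  [2, 12],
and U^T v = (-1, 4).
Solve U^T U · c = U^T v for the coefficients: c = (-5/26, 19/52). The projection is proj_W(v) = U c.
Check: (v - proj_W(v)) · u_1 = 0  (should be 0).
Check: (v - proj_W(v)) · u_2 = 0  (should be 0).
Result: proj_W(v) = (7/13, 29/26, -9/26).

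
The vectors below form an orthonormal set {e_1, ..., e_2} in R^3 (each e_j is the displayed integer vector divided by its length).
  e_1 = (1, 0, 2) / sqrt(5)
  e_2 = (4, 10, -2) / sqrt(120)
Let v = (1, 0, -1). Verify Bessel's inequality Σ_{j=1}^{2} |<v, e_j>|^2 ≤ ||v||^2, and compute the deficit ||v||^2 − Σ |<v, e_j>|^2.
Σ |<v, e_j>|^2 = 1/2; ||v||^2 = 2; deficit = 3/2

Write each e_j = u_j / sqrt(<u_j, u_j>) where u_j is the displayed integer vector. Then <v, e_j> = <v, u_j> / sqrt(<u_j, u_j>), so |<v, e_j>|^2 = <v, u_j>^2 / <u_j, u_j>.
Coefficients: <v, e_1> = -1/sqrt(5), <v, e_2> = 6/sqrt(120).
Square and sum: Σ |<v, e_j>|^2 = 1/2.
Compute ||v||^2 = v·v = 2.
Deficit = 2 − 1/2 = 3/2 ≥ 0, confirming Bessel's inequality. (The deficit equals ||v − Σ <v,e_j> e_j||^2, the squared distance from v to span{e_j}.)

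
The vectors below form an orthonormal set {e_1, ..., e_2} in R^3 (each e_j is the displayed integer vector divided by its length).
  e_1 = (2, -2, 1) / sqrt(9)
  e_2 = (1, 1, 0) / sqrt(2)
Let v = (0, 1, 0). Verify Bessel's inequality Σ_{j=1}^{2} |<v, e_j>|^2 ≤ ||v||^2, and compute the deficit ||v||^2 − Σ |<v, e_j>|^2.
Σ |<v, e_j>|^2 = 17/18; ||v||^2 = 1; deficit = 1/18

Write each e_j = u_j / sqrt(<u_j, u_j>) where u_j is the displayed integer vector. Then <v, e_j> = <v, u_j> / sqrt(<u_j, u_j>), so |<v, e_j>|^2 = <v, u_j>^2 / <u_j, u_j>.
Coefficients: <v, e_1> = -2/sqrt(9), <v, e_2> = 1/sqrt(2).
Square and sum: Σ |<v, e_j>|^2 = 17/18.
Compute ||v||^2 = v·v = 1.
Deficit = 1 − 17/18 = 1/18 ≥ 0, confirming Bessel's inequality. (The deficit equals ||v − Σ <v,e_j> e_j||^2, the squared distance from v to span{e_j}.)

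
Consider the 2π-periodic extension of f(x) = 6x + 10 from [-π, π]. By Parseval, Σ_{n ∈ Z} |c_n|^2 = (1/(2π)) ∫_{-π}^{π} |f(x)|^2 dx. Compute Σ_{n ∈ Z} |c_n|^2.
Σ |c_n|^2 = 12π^2 + 100

Expand and integrate term by term over [-π, π]:
  ∫ (6x)^2 dx = 36·(2π^3/3); ∫ 2·6·(10)·x dx = 0 (odd integrand); ∫ 10^2 dx = 100·2π.
So (1/(2π)) ∫_{-π}^{π} (6x + 10)^2 dx = 36π^2/3 + 100 = 12π^2 + 100.
Parseval ⇒ Σ |c_n|^2 = 12π^2 + 100.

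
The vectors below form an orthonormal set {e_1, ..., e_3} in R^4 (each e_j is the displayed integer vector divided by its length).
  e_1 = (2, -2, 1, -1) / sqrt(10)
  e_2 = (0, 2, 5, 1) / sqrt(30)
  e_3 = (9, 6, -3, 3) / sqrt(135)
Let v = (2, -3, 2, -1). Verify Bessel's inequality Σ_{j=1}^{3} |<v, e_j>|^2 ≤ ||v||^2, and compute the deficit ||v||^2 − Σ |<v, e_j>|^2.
Σ |<v, e_j>|^2 = 89/5; ||v||^2 = 18; deficit = 1/5

Write each e_j = u_j / sqrt(<u_j, u_j>) where u_j is the displayed integer vector. Then <v, e_j> = <v, u_j> / sqrt(<u_j, u_j>), so |<v, e_j>|^2 = <v, u_j>^2 / <u_j, u_j>.
Coefficients: <v, e_1> = 13/sqrt(10), <v, e_2> = 3/sqrt(30), <v, e_3> = -9/sqrt(135).
Square and sum: Σ |<v, e_j>|^2 = 89/5.
Compute ||v||^2 = v·v = 18.
Deficit = 18 − 89/5 = 1/5 ≥ 0, confirming Bessel's inequality. (The deficit equals ||v − Σ <v,e_j> e_j||^2, the squared distance from v to span{e_j}.)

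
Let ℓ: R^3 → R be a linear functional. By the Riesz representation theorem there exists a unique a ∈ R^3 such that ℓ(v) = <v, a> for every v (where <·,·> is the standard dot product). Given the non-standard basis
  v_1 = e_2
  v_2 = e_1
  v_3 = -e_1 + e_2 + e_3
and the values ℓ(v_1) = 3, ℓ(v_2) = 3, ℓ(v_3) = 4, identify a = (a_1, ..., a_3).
a = (3, 3, 4)

Write a = (a_1, ..., a_3) in the standard basis. For each basis vector v_i, ℓ(v_i) = <v_i, a> is a linear equation in the a_j's. Collect the n equations into a matrix system V a = ℓ, where row i of V is v_i (expressed in the standard basis). Since V is invertible (lower-triangular with 1s on the diagonal, up to permutation), solve by back-substitution:
  V =
[[0, 1, 0],
 [1, 0, 0],
 [-1, 1, 1]]
  V a = (3, 3, 4)
Solving gives a = (3, 3, 4).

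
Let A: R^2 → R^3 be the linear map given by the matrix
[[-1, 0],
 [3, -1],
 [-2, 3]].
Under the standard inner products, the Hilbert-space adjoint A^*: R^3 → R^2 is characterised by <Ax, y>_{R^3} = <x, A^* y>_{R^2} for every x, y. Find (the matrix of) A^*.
A^* = A^T =
[[-1, 3, -2],
 [0, -1, 3]]

For real matrices with standard dot products, the defining identity <Ax, y> = <x, A^* y> gives (Ax)^T y = x^T (A^*) y, i.e. x^T A^T y = x^T (A^*) y. Since this holds for all x, y, we must have A^* = A^T. Therefore
A^* =
[[-1, 3, -2],
 [0, -1, 3]].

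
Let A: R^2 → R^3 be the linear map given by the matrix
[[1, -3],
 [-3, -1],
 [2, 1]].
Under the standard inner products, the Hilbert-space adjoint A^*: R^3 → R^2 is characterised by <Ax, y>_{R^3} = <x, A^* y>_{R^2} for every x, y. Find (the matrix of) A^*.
A^* = A^T =
[[1, -3, 2],
 [-3, -1, 1]]

For real matrices with standard dot products, the defining identity <Ax, y> = <x, A^* y> gives (Ax)^T y = x^T (A^*) y, i.e. x^T A^T y = x^T (A^*) y. Since this holds for all x, y, we must have A^* = A^T. Therefore
A^* =
[[1, -3, 2],
 [-3, -1, 1]].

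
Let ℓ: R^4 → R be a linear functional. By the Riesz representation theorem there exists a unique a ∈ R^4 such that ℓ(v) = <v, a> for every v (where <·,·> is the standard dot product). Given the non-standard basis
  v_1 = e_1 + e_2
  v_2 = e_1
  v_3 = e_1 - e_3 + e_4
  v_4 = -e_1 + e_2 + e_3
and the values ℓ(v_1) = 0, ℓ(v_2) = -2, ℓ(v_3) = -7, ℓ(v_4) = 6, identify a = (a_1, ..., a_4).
a = (-2, 2, 2, -3)

Write a = (a_1, ..., a_4) in the standard basis. For each basis vector v_i, ℓ(v_i) = <v_i, a> is a linear equation in the a_j's. Collect the n equations into a matrix system V a = ℓ, where row i of V is v_i (expressed in the standard basis). Since V is invertible (lower-triangular with 1s on the diagonal, up to permutation), solve by back-substitution:
  V =
[[1, 1, 0, 0],
 [1, 0, 0, 0],
 [1, 0, -1, 1],
 [-1, 1, 1, 0]]
  V a = (0, -2, -7, 6)
Solving gives a = (-2, 2, 2, -3).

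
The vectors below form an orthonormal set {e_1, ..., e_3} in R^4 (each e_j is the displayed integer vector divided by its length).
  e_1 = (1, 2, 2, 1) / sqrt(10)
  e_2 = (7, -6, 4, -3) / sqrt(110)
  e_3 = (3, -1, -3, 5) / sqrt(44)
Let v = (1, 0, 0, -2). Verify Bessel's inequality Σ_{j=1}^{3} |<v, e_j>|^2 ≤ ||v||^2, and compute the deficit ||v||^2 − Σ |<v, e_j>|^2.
Σ |<v, e_j>|^2 = 11/4; ||v||^2 = 5; deficit = 9/4

Write each e_j = u_j / sqrt(<u_j, u_j>) where u_j is the displayed integer vector. Then <v, e_j> = <v, u_j> / sqrt(<u_j, u_j>), so |<v, e_j>|^2 = <v, u_j>^2 / <u_j, u_j>.
Coefficients: <v, e_1> = -1/sqrt(10), <v, e_2> = 13/sqrt(110), <v, e_3> = -7/sqrt(44).
Square and sum: Σ |<v, e_j>|^2 = 11/4.
Compute ||v||^2 = v·v = 5.
Deficit = 5 − 11/4 = 9/4 ≥ 0, confirming Bessel's inequality. (The deficit equals ||v − Σ <v,e_j> e_j||^2, the squared distance from v to span{e_j}.)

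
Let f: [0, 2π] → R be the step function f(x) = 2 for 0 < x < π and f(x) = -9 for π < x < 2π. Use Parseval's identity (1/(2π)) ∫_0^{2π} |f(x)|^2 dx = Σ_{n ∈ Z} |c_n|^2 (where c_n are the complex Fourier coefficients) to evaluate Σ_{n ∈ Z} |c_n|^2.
Σ |c_n|^2 = 85/2

Parseval equates the L^2 energy of f (normalised by 1/(2π)) with the ℓ^2 sum of its Fourier coefficients: (1/(2π)) ∫_0^{2π} |f|^2 = Σ |c_n|^2.
Compute the left side: (1/(2π)) [∫_0^π 2^2 dx + ∫_π^{2π} (-9)^2 dx] = (1/(2π)) · (4π + 81π) = (4 + 81)/2 = 85/2.
So Σ_{n ∈ Z} |c_n|^2 = 85/2.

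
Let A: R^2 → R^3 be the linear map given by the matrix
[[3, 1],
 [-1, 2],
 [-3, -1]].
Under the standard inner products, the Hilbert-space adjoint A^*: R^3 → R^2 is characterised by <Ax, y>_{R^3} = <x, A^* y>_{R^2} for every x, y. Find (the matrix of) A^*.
A^* = A^T =
[[3, -1, -3],
 [1, 2, -1]]

For real matrices with standard dot products, the defining identity <Ax, y> = <x, A^* y> gives (Ax)^T y = x^T (A^*) y, i.e. x^T A^T y = x^T (A^*) y. Since this holds for all x, y, we must have A^* = A^T. Therefore
A^* =
[[3, -1, -3],
 [1, 2, -1]].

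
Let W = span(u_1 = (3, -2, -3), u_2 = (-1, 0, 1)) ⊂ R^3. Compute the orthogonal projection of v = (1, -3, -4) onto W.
proj_W(v) = (5/2, -3, -5/2)

Set up U = [u_1 | ... | u_2] ∈ R^(3×2). The projector onto W = col(U) is P = U (U^T U)^(-1) U^T.
Compute U^T U =
  [22, -6]
  [-6, 2],
and U^T v = (21, -5).
Solve U^T U · c = U^T v for the coefficients: c = (3/2, 2). The projection is proj_W(v) = U c.
Check: (v - proj_W(v)) · u_1 = 0  (should be 0).
Check: (v - proj_W(v)) · u_2 = 0  (should be 0).
Result: proj_W(v) = (5/2, -3, -5/2).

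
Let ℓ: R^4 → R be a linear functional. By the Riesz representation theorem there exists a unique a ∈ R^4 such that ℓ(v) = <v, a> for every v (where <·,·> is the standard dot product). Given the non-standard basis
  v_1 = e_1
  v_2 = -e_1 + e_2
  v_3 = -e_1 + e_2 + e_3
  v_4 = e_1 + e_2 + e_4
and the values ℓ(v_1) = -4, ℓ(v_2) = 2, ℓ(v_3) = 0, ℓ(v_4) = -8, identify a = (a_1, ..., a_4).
a = (-4, -2, -2, -2)

Write a = (a_1, ..., a_4) in the standard basis. For each basis vector v_i, ℓ(v_i) = <v_i, a> is a linear equation in the a_j's. Collect the n equations into a matrix system V a = ℓ, where row i of V is v_i (expressed in the standard basis). Since V is invertible (lower-triangular with 1s on the diagonal, up to permutation), solve by back-substitution:
  V =
[[1, 0, 0, 0],
 [-1, 1, 0, 0],
 [-1, 1, 1, 0],
 [1, 1, 0, 1]]
  V a = (-4, 2, 0, -8)
Solving gives a = (-4, -2, -2, -2).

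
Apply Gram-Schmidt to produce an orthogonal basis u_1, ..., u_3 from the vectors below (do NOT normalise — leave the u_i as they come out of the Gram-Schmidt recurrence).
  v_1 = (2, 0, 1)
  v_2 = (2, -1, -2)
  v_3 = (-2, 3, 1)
Orthogonal basis:
  u_1 = (2, 0, 1)
  u_2 = (6/5, -1, -12/5)
  u_3 = (14/41, 84/41, -28/41)

Apply the Gram-Schmidt recurrence
  u_1 = v_1
  u_i = v_i − Σ_{j<i} ((v_i · u_j) / (u_j · u_j)) · u_j.

Step by step this gives:
  u_1 = (2, 0, 1)
  u_2 = (6/5, -1, -12/5)
  u_3 = (14/41, 84/41, -28/41)

Orthogonality check:
  u_2 · u_1 = 0 (should be 0)
  u_3 · u_1 = 0 (should be 0)
  u_3 · u_2 = 0 (should be 0)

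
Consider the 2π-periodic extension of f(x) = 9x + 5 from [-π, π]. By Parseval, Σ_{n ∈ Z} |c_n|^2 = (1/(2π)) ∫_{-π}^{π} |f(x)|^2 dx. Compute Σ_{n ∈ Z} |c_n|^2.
Σ |c_n|^2 = 27π^2 + 25

Expand and integrate term by term over [-π, π]:
  ∫ (9x)^2 dx = 81·(2π^3/3); ∫ 2·9·(5)·x dx = 0 (odd integrand); ∫ 5^2 dx = 25·2π.
So (1/(2π)) ∫_{-π}^{π} (9x + 5)^2 dx = 81π^2/3 + 25 = 27π^2 + 25.
Parseval ⇒ Σ |c_n|^2 = 27π^2 + 25.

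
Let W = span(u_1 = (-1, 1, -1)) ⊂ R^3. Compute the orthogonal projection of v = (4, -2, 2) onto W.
proj_W(v) = (8/3, -8/3, 8/3)

Set up U = [u_1 | ... | u_1] ∈ R^(3×1). The projector onto W = col(U) is P = U (U^T U)^(-1) U^T.
Compute U^T U =
  [3],
and U^T v = (-8).
Solve U^T U · c = U^T v for the coefficients: c = (-8/3). The projection is proj_W(v) = U c.
Check: (v - proj_W(v)) · u_1 = 0  (should be 0).
Result: proj_W(v) = (8/3, -8/3, 8/3).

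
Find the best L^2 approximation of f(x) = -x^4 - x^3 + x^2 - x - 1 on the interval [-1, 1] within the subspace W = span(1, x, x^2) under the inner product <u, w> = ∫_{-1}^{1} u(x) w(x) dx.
g(x) = x^2/7 - 8*x/5 - 32/35

The best approximation g ∈ W is the orthogonal projection of f onto W. Writing g = a_0 + a_1 x + a_2 x^2, the coefficients solve the normal equations G · a = b where
  G_{ij} = <φ_i, φ_j> and b_i = <f, φ_i>, with φ_0 = 1, φ_1 = x, φ_2 = x^2.
G =
  [2, 0, 2/3]
  [0, 2/3, 0]
  [2/3, 0, 2/5],
b = (-26/15, -16/15, -58/105).
Solving gives a_0 = -32/35, a_1 = -8/5, a_2 = 1/7, so
  g(x) = x^2/7 - 8*x/5 - 32/35.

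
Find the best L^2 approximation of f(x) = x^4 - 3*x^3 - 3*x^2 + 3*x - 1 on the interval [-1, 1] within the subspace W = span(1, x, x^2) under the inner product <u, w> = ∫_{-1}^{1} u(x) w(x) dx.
g(x) = -15*x^2/7 + 6*x/5 - 38/35

The best approximation g ∈ W is the orthogonal projection of f onto W. Writing g = a_0 + a_1 x + a_2 x^2, the coefficients solve the normal equations G · a = b where
  G_{ij} = <φ_i, φ_j> and b_i = <f, φ_i>, with φ_0 = 1, φ_1 = x, φ_2 = x^2.
G =
  [2, 0, 2/3]
  [0, 2/3, 0]
  [2/3, 0, 2/5],
b = (-18/5, 4/5, -166/105).
Solving gives a_0 = -38/35, a_1 = 6/5, a_2 = -15/7, so
  g(x) = -15*x^2/7 + 6*x/5 - 38/35.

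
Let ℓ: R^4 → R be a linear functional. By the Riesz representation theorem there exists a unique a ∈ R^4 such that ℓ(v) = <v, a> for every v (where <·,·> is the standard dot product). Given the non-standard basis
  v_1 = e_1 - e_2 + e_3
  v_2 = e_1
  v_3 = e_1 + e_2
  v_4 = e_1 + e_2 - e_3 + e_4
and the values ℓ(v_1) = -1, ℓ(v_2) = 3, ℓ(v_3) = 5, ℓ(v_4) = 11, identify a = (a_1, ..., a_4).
a = (3, 2, -2, 4)

Write a = (a_1, ..., a_4) in the standard basis. For each basis vector v_i, ℓ(v_i) = <v_i, a> is a linear equation in the a_j's. Collect the n equations into a matrix system V a = ℓ, where row i of V is v_i (expressed in the standard basis). Since V is invertible (lower-triangular with 1s on the diagonal, up to permutation), solve by back-substitution:
  V =
[[1, -1, 1, 0],
 [1, 0, 0, 0],
 [1, 1, 0, 0],
 [1, 1, -1, 1]]
  V a = (-1, 3, 5, 11)
Solving gives a = (3, 2, -2, 4).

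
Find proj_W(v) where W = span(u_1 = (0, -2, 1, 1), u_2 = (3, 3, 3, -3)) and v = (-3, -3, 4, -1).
proj_W(v) = (3/5, -14/5, 23/10, 11/10)

Set up U = [u_1 | ... | u_2] ∈ R^(4×2). The projector onto W = col(U) is P = U (U^T U)^(-1) U^T.
Compute U^T U =
  [6, -6]
  [-6, 36],
and U^T v = (9, -3).
Solve U^T U · c = U^T v for the coefficients: c = (17/10, 1/5). The projection is proj_W(v) = U c.
Check: (v - proj_W(v)) · u_1 = 0  (should be 0).
Check: (v - proj_W(v)) · u_2 = 0  (should be 0).
Result: proj_W(v) = (3/5, -14/5, 23/10, 11/10).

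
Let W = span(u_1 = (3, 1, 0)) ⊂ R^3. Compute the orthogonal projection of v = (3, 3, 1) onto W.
proj_W(v) = (18/5, 6/5, 0)

Set up U = [u_1 | ... | u_1] ∈ R^(3×1). The projector onto W = col(U) is P = U (U^T U)^(-1) U^T.
Compute U^T U =
  [10],
and U^T v = (12).
Solve U^T U · c = U^T v for the coefficients: c = (6/5). The projection is proj_W(v) = U c.
Check: (v - proj_W(v)) · u_1 = 0  (should be 0).
Result: proj_W(v) = (18/5, 6/5, 0).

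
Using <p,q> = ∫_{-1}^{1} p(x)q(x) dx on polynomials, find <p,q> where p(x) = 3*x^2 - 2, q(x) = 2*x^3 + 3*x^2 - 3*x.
<p,q> = -2/5

Expand the product: p(x)·q(x) = 6*x^5 + 9*x^4 - 13*x^3 - 6*x^2 + 6*x.
∫_{-1}^{1} of each monomial x^k gives [2/(k+1) if k even, 0 if k odd]. Integrating term-by-term (or equivalently evaluating the antiderivative F(x) = x^6 + 9*x^5/5 - 13*x^4/4 - 2*x^3 + 3*x^2 at the endpoints):
  F(1) − F(−1) = 11/20 − (19/20) = -2/5.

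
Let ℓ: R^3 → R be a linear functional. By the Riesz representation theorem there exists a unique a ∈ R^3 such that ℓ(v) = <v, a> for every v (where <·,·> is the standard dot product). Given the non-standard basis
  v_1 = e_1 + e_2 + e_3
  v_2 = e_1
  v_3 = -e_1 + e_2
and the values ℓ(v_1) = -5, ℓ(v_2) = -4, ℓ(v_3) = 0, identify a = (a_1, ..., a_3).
a = (-4, -4, 3)

Write a = (a_1, ..., a_3) in the standard basis. For each basis vector v_i, ℓ(v_i) = <v_i, a> is a linear equation in the a_j's. Collect the n equations into a matrix system V a = ℓ, where row i of V is v_i (expressed in the standard basis). Since V is invertible (lower-triangular with 1s on the diagonal, up to permutation), solve by back-substitution:
  V =
[[1, 1, 1],
 [1, 0, 0],
 [-1, 1, 0]]
  V a = (-5, -4, 0)
Solving gives a = (-4, -4, 3).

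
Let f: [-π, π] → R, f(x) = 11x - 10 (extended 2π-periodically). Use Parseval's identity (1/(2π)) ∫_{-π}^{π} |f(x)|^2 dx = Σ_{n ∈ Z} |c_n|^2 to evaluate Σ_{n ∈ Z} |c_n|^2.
Σ |c_n|^2 = 121π^2/3 + 100

Expand and integrate term by term over [-π, π]:
  ∫ (11x)^2 dx = 121·(2π^3/3); ∫ 2·11·(-10)·x dx = 0 (odd integrand); ∫ (-10)^2 dx = 100·2π.
So (1/(2π)) ∫_{-π}^{π} (11x - 10)^2 dx = 121π^2/3 + 100 = 121π^2/3 + 100.
Parseval ⇒ Σ |c_n|^2 = 121π^2/3 + 100.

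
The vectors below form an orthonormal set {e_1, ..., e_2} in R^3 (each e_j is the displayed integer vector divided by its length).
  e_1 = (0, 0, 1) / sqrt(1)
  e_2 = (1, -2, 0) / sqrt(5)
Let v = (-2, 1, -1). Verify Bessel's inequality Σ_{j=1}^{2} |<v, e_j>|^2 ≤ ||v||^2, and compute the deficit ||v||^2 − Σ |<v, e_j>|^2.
Σ |<v, e_j>|^2 = 21/5; ||v||^2 = 6; deficit = 9/5

Write each e_j = u_j / sqrt(<u_j, u_j>) where u_j is the displayed integer vector. Then <v, e_j> = <v, u_j> / sqrt(<u_j, u_j>), so |<v, e_j>|^2 = <v, u_j>^2 / <u_j, u_j>.
Coefficients: <v, e_1> = -1/sqrt(1), <v, e_2> = -4/sqrt(5).
Square and sum: Σ |<v, e_j>|^2 = 21/5.
Compute ||v||^2 = v·v = 6.
Deficit = 6 − 21/5 = 9/5 ≥ 0, confirming Bessel's inequality. (The deficit equals ||v − Σ <v,e_j> e_j||^2, the squared distance from v to span{e_j}.)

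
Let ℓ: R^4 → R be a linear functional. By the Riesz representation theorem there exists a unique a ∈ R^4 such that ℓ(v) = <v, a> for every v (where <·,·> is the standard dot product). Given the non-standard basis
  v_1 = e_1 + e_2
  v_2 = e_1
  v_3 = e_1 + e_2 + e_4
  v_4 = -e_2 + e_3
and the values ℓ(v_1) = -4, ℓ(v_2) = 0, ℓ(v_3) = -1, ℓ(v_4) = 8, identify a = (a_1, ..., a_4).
a = (0, -4, 4, 3)

Write a = (a_1, ..., a_4) in the standard basis. For each basis vector v_i, ℓ(v_i) = <v_i, a> is a linear equation in the a_j's. Collect the n equations into a matrix system V a = ℓ, where row i of V is v_i (expressed in the standard basis). Since V is invertible (lower-triangular with 1s on the diagonal, up to permutation), solve by back-substitution:
  V =
[[1, 1, 0, 0],
 [1, 0, 0, 0],
 [1, 1, 0, 1],
 [0, -1, 1, 0]]
  V a = (-4, 0, -1, 8)
Solving gives a = (0, -4, 4, 3).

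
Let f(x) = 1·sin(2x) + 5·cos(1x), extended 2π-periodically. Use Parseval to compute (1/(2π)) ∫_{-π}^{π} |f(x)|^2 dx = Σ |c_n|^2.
Σ |c_n|^2 = 13

Expand |f|^2 and use orthogonality of {sin(nx), cos(mx)} on [-π, π]:
  ∫_{-π}^{π} sin(nx)^2 dx = π, ∫ cos(mx)^2 dx = π, and cross terms integrate to 0.
So ∫_{-π}^{π} f(x)^2 dx = 1^2 · π + 5^2 · π = (1 + 25)π.
Divide by 2π: (1 + 25)/2 = 13.
By Parseval, this equals Σ |c_n|^2.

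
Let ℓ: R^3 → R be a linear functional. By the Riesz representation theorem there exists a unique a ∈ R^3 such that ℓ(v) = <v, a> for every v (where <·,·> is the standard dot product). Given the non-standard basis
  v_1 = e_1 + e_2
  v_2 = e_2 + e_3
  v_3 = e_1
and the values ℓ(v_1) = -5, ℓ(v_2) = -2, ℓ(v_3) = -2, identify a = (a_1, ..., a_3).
a = (-2, -3, 1)

Write a = (a_1, ..., a_3) in the standard basis. For each basis vector v_i, ℓ(v_i) = <v_i, a> is a linear equation in the a_j's. Collect the n equations into a matrix system V a = ℓ, where row i of V is v_i (expressed in the standard basis). Since V is invertible (lower-triangular with 1s on the diagonal, up to permutation), solve by back-substitution:
  V =
[[1, 1, 0],
 [0, 1, 1],
 [1, 0, 0]]
  V a = (-5, -2, -2)
Solving gives a = (-2, -3, 1).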